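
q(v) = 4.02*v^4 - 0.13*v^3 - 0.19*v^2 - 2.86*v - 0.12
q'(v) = 16.08*v^3 - 0.39*v^2 - 0.38*v - 2.86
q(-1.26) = 13.57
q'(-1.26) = -35.17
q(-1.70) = 38.41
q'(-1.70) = -82.34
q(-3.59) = 681.45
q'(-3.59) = -750.52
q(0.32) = -1.02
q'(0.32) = -2.49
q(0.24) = -0.81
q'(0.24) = -2.75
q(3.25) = 432.61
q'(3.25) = 543.78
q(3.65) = 694.09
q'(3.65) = 772.48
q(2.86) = 256.07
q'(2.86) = 369.03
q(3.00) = 311.70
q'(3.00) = 426.65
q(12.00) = 83072.28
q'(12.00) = 27722.66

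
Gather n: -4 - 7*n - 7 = -7*n - 11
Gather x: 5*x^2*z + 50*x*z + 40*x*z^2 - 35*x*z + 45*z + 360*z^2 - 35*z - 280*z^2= 5*x^2*z + x*(40*z^2 + 15*z) + 80*z^2 + 10*z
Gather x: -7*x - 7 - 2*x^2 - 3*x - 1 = -2*x^2 - 10*x - 8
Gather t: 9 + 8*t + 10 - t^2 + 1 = -t^2 + 8*t + 20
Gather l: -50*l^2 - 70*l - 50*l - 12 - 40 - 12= -50*l^2 - 120*l - 64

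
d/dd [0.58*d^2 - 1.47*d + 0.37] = 1.16*d - 1.47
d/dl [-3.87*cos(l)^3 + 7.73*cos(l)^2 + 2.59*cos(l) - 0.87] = (11.61*cos(l)^2 - 15.46*cos(l) - 2.59)*sin(l)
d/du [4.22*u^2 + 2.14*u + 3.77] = 8.44*u + 2.14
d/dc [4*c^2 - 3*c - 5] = 8*c - 3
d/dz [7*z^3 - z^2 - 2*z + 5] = 21*z^2 - 2*z - 2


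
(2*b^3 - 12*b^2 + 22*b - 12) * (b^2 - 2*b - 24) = 2*b^5 - 16*b^4 - 2*b^3 + 232*b^2 - 504*b + 288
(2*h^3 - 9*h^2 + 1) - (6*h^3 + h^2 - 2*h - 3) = -4*h^3 - 10*h^2 + 2*h + 4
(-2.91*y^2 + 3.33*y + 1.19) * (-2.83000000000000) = 8.2353*y^2 - 9.4239*y - 3.3677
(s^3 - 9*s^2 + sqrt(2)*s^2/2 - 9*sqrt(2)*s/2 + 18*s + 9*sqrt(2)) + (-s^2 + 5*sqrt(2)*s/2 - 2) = s^3 - 10*s^2 + sqrt(2)*s^2/2 - 2*sqrt(2)*s + 18*s - 2 + 9*sqrt(2)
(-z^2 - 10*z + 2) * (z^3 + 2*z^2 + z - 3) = -z^5 - 12*z^4 - 19*z^3 - 3*z^2 + 32*z - 6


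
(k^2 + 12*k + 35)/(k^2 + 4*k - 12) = (k^2 + 12*k + 35)/(k^2 + 4*k - 12)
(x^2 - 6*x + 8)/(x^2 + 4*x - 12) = (x - 4)/(x + 6)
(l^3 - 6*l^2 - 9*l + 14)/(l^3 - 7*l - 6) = (l^2 - 8*l + 7)/(l^2 - 2*l - 3)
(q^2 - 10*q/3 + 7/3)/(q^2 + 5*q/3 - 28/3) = (q - 1)/(q + 4)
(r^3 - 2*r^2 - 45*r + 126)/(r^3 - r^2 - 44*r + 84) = (r - 3)/(r - 2)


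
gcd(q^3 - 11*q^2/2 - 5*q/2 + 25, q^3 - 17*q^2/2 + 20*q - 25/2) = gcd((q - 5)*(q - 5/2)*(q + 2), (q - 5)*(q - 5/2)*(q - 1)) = q^2 - 15*q/2 + 25/2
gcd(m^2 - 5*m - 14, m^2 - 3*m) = 1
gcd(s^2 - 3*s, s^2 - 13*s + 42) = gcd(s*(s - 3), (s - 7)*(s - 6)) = 1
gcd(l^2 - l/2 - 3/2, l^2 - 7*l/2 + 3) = l - 3/2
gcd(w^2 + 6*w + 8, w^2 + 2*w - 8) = w + 4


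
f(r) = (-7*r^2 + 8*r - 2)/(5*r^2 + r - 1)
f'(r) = (8 - 14*r)/(5*r^2 + r - 1) + (-10*r - 1)*(-7*r^2 + 8*r - 2)/(5*r^2 + r - 1)^2 = (-47*r^2 + 34*r - 6)/(25*r^4 + 10*r^3 - 9*r^2 - 2*r + 1)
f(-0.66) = -19.94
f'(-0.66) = -182.29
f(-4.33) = -1.90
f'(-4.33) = -0.13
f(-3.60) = -2.02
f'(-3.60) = -0.20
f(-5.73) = -1.76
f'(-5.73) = -0.07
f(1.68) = -0.56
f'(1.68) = -0.37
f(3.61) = -0.95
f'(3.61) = -0.11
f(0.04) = 1.78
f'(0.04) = -5.20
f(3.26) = -0.91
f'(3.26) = -0.13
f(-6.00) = -1.75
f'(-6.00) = -0.06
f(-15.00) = -1.53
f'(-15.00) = -0.00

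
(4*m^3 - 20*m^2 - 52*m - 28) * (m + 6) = 4*m^4 + 4*m^3 - 172*m^2 - 340*m - 168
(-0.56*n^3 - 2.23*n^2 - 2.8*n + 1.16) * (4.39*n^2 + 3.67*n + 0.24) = -2.4584*n^5 - 11.8449*n^4 - 20.6105*n^3 - 5.7188*n^2 + 3.5852*n + 0.2784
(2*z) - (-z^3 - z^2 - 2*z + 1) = z^3 + z^2 + 4*z - 1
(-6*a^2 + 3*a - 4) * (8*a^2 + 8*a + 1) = -48*a^4 - 24*a^3 - 14*a^2 - 29*a - 4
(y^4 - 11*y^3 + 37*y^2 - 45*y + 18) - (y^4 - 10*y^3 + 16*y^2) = -y^3 + 21*y^2 - 45*y + 18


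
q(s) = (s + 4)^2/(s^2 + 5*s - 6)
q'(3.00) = -0.89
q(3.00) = 2.72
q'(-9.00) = 0.03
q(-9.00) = 0.83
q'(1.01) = -35714.27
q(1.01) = 358.06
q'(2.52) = -1.54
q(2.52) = 3.28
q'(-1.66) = -0.47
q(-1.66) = -0.47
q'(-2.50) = -0.24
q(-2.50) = -0.18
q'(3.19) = -0.74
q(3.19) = 2.57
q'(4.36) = -0.31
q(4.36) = 2.01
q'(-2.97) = -0.16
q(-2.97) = -0.09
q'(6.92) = -0.10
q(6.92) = 1.56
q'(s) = (-2*s - 5)*(s + 4)^2/(s^2 + 5*s - 6)^2 + (2*s + 8)/(s^2 + 5*s - 6)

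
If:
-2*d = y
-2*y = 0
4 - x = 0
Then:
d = 0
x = 4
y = 0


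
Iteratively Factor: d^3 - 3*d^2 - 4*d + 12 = (d + 2)*(d^2 - 5*d + 6) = (d - 3)*(d + 2)*(d - 2)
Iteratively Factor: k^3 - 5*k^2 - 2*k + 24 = (k - 4)*(k^2 - k - 6) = (k - 4)*(k - 3)*(k + 2)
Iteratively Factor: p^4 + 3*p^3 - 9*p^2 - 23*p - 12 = (p - 3)*(p^3 + 6*p^2 + 9*p + 4) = (p - 3)*(p + 1)*(p^2 + 5*p + 4) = (p - 3)*(p + 1)*(p + 4)*(p + 1)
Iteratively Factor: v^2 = (v)*(v)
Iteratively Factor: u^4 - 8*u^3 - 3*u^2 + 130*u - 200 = (u - 5)*(u^3 - 3*u^2 - 18*u + 40) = (u - 5)*(u + 4)*(u^2 - 7*u + 10) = (u - 5)^2*(u + 4)*(u - 2)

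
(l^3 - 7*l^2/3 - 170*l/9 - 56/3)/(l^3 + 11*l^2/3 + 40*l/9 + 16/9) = (3*l^2 - 11*l - 42)/(3*l^2 + 7*l + 4)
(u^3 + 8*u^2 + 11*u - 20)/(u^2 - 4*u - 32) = (u^2 + 4*u - 5)/(u - 8)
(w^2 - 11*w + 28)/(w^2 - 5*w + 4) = (w - 7)/(w - 1)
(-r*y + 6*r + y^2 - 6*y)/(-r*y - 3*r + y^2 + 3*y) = (y - 6)/(y + 3)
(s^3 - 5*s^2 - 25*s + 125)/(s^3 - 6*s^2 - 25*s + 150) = (s - 5)/(s - 6)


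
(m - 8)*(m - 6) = m^2 - 14*m + 48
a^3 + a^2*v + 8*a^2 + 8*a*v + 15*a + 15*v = (a + 3)*(a + 5)*(a + v)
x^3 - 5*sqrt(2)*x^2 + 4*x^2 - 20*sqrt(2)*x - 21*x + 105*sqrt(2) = (x - 3)*(x + 7)*(x - 5*sqrt(2))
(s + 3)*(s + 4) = s^2 + 7*s + 12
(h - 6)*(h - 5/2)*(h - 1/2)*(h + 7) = h^4 - 2*h^3 - 175*h^2/4 + 509*h/4 - 105/2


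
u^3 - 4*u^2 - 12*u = u*(u - 6)*(u + 2)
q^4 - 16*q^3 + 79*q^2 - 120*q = q*(q - 8)*(q - 5)*(q - 3)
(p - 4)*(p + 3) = p^2 - p - 12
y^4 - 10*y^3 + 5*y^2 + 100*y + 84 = (y - 7)*(y - 6)*(y + 1)*(y + 2)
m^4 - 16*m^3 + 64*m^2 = m^2*(m - 8)^2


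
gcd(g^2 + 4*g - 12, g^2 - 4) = g - 2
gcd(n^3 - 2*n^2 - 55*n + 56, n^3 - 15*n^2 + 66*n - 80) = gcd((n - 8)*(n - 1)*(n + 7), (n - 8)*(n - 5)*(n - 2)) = n - 8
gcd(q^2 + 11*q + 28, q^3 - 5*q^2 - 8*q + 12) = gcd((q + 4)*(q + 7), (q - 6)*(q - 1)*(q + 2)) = 1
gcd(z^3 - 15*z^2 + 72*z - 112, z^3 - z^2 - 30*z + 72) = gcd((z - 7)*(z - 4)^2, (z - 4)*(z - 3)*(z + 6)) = z - 4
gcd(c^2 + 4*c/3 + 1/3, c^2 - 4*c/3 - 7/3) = c + 1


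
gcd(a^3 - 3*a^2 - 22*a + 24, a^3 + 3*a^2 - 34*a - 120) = a^2 - 2*a - 24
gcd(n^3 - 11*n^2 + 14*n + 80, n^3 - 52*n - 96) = n^2 - 6*n - 16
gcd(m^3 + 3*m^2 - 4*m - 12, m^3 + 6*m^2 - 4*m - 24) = m^2 - 4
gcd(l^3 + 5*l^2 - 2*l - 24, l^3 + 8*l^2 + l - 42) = l^2 + l - 6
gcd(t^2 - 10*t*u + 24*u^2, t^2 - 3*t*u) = 1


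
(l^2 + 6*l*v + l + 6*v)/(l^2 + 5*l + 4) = (l + 6*v)/(l + 4)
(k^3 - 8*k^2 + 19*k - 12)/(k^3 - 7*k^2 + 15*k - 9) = (k - 4)/(k - 3)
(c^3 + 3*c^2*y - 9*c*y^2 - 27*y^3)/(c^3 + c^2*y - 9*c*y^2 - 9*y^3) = (c + 3*y)/(c + y)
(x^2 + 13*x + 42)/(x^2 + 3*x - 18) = (x + 7)/(x - 3)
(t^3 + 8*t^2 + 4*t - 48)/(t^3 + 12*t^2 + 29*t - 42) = (t^2 + 2*t - 8)/(t^2 + 6*t - 7)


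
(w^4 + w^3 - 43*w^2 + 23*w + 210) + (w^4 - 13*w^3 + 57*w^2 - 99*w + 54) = 2*w^4 - 12*w^3 + 14*w^2 - 76*w + 264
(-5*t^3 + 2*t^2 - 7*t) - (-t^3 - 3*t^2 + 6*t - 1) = -4*t^3 + 5*t^2 - 13*t + 1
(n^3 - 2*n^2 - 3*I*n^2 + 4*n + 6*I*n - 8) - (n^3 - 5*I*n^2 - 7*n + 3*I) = -2*n^2 + 2*I*n^2 + 11*n + 6*I*n - 8 - 3*I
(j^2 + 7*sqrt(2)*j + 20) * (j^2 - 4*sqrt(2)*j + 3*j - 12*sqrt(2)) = j^4 + 3*j^3 + 3*sqrt(2)*j^3 - 36*j^2 + 9*sqrt(2)*j^2 - 80*sqrt(2)*j - 108*j - 240*sqrt(2)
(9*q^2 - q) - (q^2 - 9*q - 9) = 8*q^2 + 8*q + 9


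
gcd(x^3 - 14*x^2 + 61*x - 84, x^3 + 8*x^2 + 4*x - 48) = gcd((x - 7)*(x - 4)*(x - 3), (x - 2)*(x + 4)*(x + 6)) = 1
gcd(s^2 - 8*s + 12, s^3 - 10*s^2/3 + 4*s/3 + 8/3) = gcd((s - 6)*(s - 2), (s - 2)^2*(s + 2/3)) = s - 2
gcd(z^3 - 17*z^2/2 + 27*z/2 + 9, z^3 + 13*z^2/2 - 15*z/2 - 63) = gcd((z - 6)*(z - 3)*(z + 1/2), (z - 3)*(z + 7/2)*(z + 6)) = z - 3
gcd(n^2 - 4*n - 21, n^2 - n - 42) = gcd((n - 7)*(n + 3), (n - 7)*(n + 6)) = n - 7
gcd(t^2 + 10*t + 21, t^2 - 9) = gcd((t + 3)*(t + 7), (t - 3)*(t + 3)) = t + 3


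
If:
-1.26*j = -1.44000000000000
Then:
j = 1.14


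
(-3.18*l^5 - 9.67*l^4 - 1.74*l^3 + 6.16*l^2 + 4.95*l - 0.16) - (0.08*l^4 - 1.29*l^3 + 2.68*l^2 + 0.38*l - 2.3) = -3.18*l^5 - 9.75*l^4 - 0.45*l^3 + 3.48*l^2 + 4.57*l + 2.14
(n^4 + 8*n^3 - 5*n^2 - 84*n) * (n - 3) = n^5 + 5*n^4 - 29*n^3 - 69*n^2 + 252*n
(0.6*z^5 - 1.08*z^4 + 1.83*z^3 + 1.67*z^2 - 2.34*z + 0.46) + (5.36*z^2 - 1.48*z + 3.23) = 0.6*z^5 - 1.08*z^4 + 1.83*z^3 + 7.03*z^2 - 3.82*z + 3.69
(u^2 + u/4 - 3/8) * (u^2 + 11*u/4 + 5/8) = u^4 + 3*u^3 + 15*u^2/16 - 7*u/8 - 15/64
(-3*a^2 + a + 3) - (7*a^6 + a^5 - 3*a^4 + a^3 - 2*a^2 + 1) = -7*a^6 - a^5 + 3*a^4 - a^3 - a^2 + a + 2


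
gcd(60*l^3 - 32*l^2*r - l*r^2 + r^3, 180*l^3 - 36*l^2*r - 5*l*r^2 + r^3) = -30*l^2 + l*r + r^2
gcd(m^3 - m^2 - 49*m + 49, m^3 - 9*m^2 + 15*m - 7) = m^2 - 8*m + 7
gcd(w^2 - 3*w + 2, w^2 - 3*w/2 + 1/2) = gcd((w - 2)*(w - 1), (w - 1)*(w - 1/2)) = w - 1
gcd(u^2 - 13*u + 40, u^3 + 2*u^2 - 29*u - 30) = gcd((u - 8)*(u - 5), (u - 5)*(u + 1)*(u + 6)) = u - 5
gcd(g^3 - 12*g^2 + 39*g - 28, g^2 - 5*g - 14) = g - 7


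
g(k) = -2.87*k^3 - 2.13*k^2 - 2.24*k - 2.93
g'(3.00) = -92.51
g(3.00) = -106.31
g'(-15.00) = -1875.59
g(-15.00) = 9237.67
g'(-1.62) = -17.93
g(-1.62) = 7.31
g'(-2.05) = -29.69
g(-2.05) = 17.44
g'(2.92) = -88.09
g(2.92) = -99.09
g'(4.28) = -178.19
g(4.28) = -276.55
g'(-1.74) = -20.90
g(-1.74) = 9.64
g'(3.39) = -115.63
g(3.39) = -146.81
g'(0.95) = -14.06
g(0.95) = -9.44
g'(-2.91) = -62.75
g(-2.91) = 56.27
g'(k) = -8.61*k^2 - 4.26*k - 2.24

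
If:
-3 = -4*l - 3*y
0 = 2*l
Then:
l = 0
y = 1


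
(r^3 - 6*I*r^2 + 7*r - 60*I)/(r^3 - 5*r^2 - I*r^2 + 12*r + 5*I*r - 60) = (r - 5*I)/(r - 5)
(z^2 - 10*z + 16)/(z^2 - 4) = (z - 8)/(z + 2)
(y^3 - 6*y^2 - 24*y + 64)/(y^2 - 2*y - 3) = (-y^3 + 6*y^2 + 24*y - 64)/(-y^2 + 2*y + 3)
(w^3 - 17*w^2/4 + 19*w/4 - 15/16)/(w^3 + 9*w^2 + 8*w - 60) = (16*w^3 - 68*w^2 + 76*w - 15)/(16*(w^3 + 9*w^2 + 8*w - 60))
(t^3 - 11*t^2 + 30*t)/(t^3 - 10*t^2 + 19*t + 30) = t/(t + 1)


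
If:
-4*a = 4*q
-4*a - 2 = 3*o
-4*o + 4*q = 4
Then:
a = 1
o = -2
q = -1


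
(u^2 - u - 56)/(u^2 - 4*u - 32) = (u + 7)/(u + 4)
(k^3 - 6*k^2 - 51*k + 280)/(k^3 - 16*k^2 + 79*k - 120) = (k + 7)/(k - 3)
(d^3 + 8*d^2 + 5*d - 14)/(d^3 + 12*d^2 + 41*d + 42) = (d - 1)/(d + 3)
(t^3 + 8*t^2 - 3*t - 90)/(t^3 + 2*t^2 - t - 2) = (t^3 + 8*t^2 - 3*t - 90)/(t^3 + 2*t^2 - t - 2)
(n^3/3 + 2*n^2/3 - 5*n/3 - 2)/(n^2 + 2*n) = (n^3 + 2*n^2 - 5*n - 6)/(3*n*(n + 2))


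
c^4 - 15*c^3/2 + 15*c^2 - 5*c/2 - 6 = (c - 4)*(c - 3)*(c - 1)*(c + 1/2)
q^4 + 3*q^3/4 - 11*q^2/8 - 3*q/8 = q*(q - 1)*(q + 1/4)*(q + 3/2)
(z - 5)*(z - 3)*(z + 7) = z^3 - z^2 - 41*z + 105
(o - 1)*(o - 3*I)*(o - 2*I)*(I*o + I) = I*o^4 + 5*o^3 - 7*I*o^2 - 5*o + 6*I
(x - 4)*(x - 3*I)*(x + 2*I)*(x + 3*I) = x^4 - 4*x^3 + 2*I*x^3 + 9*x^2 - 8*I*x^2 - 36*x + 18*I*x - 72*I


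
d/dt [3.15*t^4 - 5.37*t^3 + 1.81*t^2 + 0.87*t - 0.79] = 12.6*t^3 - 16.11*t^2 + 3.62*t + 0.87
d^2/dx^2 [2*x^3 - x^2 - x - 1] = 12*x - 2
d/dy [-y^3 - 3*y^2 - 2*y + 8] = -3*y^2 - 6*y - 2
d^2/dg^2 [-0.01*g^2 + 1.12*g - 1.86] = -0.0200000000000000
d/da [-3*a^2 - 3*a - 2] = -6*a - 3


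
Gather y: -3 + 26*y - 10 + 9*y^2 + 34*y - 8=9*y^2 + 60*y - 21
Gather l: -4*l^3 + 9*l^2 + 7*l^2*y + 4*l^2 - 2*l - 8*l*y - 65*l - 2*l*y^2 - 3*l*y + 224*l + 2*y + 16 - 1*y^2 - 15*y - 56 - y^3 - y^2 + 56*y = -4*l^3 + l^2*(7*y + 13) + l*(-2*y^2 - 11*y + 157) - y^3 - 2*y^2 + 43*y - 40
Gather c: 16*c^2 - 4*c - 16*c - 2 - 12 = 16*c^2 - 20*c - 14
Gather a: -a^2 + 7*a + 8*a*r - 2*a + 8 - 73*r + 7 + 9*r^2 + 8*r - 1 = -a^2 + a*(8*r + 5) + 9*r^2 - 65*r + 14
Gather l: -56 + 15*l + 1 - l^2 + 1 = -l^2 + 15*l - 54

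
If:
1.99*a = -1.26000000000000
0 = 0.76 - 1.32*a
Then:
No Solution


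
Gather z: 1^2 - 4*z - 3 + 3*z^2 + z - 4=3*z^2 - 3*z - 6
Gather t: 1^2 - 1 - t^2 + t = -t^2 + t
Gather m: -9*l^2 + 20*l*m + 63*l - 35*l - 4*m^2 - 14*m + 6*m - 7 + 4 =-9*l^2 + 28*l - 4*m^2 + m*(20*l - 8) - 3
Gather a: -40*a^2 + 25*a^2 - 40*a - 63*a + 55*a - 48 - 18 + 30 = -15*a^2 - 48*a - 36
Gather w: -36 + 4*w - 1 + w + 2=5*w - 35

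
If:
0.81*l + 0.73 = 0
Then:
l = -0.90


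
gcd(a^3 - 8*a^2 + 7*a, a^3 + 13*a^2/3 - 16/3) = a - 1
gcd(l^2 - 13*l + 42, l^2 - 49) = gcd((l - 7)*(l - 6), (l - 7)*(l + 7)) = l - 7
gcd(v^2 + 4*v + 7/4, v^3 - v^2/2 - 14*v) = v + 7/2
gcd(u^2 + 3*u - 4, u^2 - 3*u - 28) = u + 4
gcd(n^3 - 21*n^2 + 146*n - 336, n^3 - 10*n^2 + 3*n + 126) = n^2 - 13*n + 42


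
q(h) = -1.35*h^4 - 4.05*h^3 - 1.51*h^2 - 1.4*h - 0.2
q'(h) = -5.4*h^3 - 12.15*h^2 - 3.02*h - 1.4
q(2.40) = -113.03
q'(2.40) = -153.28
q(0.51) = -1.94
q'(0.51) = -6.82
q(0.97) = -7.87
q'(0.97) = -20.69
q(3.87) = -565.79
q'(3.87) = -508.04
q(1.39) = -20.98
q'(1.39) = -43.58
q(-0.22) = 0.07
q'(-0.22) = -1.27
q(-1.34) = 4.36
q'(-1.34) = -6.18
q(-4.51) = -211.60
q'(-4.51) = 260.45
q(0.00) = -0.20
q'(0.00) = -1.40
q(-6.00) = -920.96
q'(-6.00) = 745.72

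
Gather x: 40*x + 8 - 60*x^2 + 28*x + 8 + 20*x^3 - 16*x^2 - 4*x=20*x^3 - 76*x^2 + 64*x + 16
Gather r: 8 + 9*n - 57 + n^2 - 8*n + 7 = n^2 + n - 42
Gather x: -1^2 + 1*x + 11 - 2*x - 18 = -x - 8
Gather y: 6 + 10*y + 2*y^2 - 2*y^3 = -2*y^3 + 2*y^2 + 10*y + 6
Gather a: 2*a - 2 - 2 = 2*a - 4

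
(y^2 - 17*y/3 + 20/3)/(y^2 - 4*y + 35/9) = 3*(y - 4)/(3*y - 7)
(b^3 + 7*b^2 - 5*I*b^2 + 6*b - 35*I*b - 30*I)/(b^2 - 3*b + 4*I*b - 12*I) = (b^3 + b^2*(7 - 5*I) + b*(6 - 35*I) - 30*I)/(b^2 + b*(-3 + 4*I) - 12*I)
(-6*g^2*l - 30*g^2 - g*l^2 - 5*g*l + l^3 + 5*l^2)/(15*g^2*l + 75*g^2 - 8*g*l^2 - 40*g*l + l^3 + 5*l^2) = (-2*g - l)/(5*g - l)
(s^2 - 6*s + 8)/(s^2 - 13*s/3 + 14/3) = 3*(s - 4)/(3*s - 7)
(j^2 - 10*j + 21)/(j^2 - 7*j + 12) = (j - 7)/(j - 4)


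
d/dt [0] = 0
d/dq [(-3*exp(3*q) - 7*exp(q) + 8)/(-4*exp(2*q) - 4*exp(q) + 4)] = (-(2*exp(q) + 1)*(3*exp(3*q) + 7*exp(q) - 8) + (9*exp(2*q) + 7)*(exp(2*q) + exp(q) - 1))*exp(q)/(4*(exp(2*q) + exp(q) - 1)^2)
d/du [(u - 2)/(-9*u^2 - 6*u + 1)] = (9*u^2 - 36*u - 11)/(81*u^4 + 108*u^3 + 18*u^2 - 12*u + 1)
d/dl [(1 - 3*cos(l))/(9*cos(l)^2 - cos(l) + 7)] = (27*sin(l)^2 + 18*cos(l) - 7)*sin(l)/(9*sin(l)^2 + cos(l) - 16)^2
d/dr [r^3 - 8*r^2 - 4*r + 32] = 3*r^2 - 16*r - 4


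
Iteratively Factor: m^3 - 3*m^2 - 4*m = (m - 4)*(m^2 + m) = (m - 4)*(m + 1)*(m)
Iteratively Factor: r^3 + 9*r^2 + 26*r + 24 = (r + 2)*(r^2 + 7*r + 12) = (r + 2)*(r + 4)*(r + 3)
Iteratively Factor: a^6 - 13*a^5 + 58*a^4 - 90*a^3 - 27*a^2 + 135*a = (a - 5)*(a^5 - 8*a^4 + 18*a^3 - 27*a) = (a - 5)*(a - 3)*(a^4 - 5*a^3 + 3*a^2 + 9*a) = (a - 5)*(a - 3)^2*(a^3 - 2*a^2 - 3*a) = a*(a - 5)*(a - 3)^2*(a^2 - 2*a - 3) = a*(a - 5)*(a - 3)^2*(a + 1)*(a - 3)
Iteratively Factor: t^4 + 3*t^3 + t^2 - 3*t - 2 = (t + 1)*(t^3 + 2*t^2 - t - 2) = (t + 1)^2*(t^2 + t - 2) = (t + 1)^2*(t + 2)*(t - 1)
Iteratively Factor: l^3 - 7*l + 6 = (l + 3)*(l^2 - 3*l + 2) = (l - 2)*(l + 3)*(l - 1)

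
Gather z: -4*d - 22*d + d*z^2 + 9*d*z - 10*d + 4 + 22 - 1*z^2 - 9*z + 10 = -36*d + z^2*(d - 1) + z*(9*d - 9) + 36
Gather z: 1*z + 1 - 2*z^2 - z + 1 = 2 - 2*z^2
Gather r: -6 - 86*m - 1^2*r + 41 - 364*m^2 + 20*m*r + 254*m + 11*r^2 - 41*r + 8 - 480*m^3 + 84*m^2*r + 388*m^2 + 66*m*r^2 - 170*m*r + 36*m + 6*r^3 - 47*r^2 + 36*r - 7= -480*m^3 + 24*m^2 + 204*m + 6*r^3 + r^2*(66*m - 36) + r*(84*m^2 - 150*m - 6) + 36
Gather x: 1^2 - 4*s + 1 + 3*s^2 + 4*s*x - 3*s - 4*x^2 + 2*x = 3*s^2 - 7*s - 4*x^2 + x*(4*s + 2) + 2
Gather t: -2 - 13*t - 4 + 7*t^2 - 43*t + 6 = 7*t^2 - 56*t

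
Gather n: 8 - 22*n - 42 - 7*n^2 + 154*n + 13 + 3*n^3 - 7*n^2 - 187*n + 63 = 3*n^3 - 14*n^2 - 55*n + 42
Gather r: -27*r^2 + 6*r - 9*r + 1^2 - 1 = -27*r^2 - 3*r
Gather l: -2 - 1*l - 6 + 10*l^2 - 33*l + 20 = 10*l^2 - 34*l + 12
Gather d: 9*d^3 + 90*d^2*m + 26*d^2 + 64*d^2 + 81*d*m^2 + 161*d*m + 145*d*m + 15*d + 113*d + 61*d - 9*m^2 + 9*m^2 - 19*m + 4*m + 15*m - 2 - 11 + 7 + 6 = 9*d^3 + d^2*(90*m + 90) + d*(81*m^2 + 306*m + 189)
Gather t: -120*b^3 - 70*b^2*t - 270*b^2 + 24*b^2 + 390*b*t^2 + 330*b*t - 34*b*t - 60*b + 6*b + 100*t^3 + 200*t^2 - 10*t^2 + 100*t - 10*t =-120*b^3 - 246*b^2 - 54*b + 100*t^3 + t^2*(390*b + 190) + t*(-70*b^2 + 296*b + 90)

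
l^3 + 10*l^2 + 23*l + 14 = (l + 1)*(l + 2)*(l + 7)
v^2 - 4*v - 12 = (v - 6)*(v + 2)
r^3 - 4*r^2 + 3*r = r*(r - 3)*(r - 1)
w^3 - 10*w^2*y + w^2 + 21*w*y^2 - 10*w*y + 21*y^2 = (w + 1)*(w - 7*y)*(w - 3*y)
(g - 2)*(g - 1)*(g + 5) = g^3 + 2*g^2 - 13*g + 10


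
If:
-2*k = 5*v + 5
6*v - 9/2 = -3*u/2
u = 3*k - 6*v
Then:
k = 5/19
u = 141/19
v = -21/19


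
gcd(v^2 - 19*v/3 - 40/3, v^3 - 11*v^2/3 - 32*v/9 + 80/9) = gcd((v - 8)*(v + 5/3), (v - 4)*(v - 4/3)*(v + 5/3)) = v + 5/3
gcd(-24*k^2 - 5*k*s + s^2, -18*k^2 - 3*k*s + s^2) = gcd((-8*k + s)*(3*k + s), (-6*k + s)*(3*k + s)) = 3*k + s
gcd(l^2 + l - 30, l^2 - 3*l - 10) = l - 5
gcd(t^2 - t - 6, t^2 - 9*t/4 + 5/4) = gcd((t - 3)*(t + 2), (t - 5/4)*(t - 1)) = 1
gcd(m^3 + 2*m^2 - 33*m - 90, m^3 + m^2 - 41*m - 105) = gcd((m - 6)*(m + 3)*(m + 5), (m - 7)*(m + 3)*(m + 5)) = m^2 + 8*m + 15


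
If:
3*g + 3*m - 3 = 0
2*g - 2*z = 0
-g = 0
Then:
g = 0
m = 1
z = 0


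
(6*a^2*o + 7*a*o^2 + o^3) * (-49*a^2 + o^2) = -294*a^4*o - 343*a^3*o^2 - 43*a^2*o^3 + 7*a*o^4 + o^5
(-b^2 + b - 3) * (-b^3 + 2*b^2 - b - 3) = b^5 - 3*b^4 + 6*b^3 - 4*b^2 + 9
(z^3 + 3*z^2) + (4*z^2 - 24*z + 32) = z^3 + 7*z^2 - 24*z + 32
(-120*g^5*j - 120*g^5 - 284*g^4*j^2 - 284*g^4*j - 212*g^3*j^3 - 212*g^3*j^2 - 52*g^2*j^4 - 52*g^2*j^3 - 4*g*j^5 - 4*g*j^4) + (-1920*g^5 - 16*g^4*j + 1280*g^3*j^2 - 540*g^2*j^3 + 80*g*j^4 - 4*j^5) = -120*g^5*j - 2040*g^5 - 284*g^4*j^2 - 300*g^4*j - 212*g^3*j^3 + 1068*g^3*j^2 - 52*g^2*j^4 - 592*g^2*j^3 - 4*g*j^5 + 76*g*j^4 - 4*j^5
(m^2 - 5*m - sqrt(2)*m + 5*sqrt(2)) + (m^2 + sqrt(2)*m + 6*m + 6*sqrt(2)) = 2*m^2 + m + 11*sqrt(2)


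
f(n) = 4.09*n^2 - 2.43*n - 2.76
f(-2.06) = 19.60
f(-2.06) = 19.60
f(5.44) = 105.06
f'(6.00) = 46.65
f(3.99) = 52.66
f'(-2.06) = -19.28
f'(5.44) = 42.07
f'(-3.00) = -26.97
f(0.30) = -3.12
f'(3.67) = 27.59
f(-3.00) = 41.34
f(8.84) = 295.37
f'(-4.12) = -36.13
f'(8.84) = 69.88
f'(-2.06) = -19.28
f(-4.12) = 76.68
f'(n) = 8.18*n - 2.43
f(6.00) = 129.90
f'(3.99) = 30.21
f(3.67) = 43.41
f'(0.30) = 0.02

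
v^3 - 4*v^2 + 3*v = v*(v - 3)*(v - 1)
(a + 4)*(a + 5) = a^2 + 9*a + 20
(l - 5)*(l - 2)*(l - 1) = l^3 - 8*l^2 + 17*l - 10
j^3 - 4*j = j*(j - 2)*(j + 2)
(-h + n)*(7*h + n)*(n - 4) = -7*h^2*n + 28*h^2 + 6*h*n^2 - 24*h*n + n^3 - 4*n^2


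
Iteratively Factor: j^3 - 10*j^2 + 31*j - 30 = (j - 2)*(j^2 - 8*j + 15) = (j - 5)*(j - 2)*(j - 3)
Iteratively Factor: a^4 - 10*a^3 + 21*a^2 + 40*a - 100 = (a - 5)*(a^3 - 5*a^2 - 4*a + 20) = (a - 5)^2*(a^2 - 4) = (a - 5)^2*(a - 2)*(a + 2)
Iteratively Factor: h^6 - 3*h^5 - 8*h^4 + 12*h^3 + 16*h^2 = (h + 1)*(h^5 - 4*h^4 - 4*h^3 + 16*h^2) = (h - 4)*(h + 1)*(h^4 - 4*h^2) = (h - 4)*(h - 2)*(h + 1)*(h^3 + 2*h^2) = h*(h - 4)*(h - 2)*(h + 1)*(h^2 + 2*h) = h*(h - 4)*(h - 2)*(h + 1)*(h + 2)*(h)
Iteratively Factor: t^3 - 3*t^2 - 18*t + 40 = (t - 2)*(t^2 - t - 20) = (t - 2)*(t + 4)*(t - 5)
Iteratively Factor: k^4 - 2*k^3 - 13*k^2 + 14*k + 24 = (k + 3)*(k^3 - 5*k^2 + 2*k + 8) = (k - 4)*(k + 3)*(k^2 - k - 2) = (k - 4)*(k + 1)*(k + 3)*(k - 2)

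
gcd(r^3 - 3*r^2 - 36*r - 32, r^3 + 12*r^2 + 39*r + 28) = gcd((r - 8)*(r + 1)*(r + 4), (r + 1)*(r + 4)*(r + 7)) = r^2 + 5*r + 4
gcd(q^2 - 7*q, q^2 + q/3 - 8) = 1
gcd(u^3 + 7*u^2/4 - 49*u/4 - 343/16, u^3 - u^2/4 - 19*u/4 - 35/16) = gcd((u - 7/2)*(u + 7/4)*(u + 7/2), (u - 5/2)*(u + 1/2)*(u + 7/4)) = u + 7/4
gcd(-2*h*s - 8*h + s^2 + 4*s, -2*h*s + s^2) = -2*h + s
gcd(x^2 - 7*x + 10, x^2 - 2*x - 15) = x - 5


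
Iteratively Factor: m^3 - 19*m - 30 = (m + 2)*(m^2 - 2*m - 15) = (m - 5)*(m + 2)*(m + 3)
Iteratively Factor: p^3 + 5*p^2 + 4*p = (p + 1)*(p^2 + 4*p) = p*(p + 1)*(p + 4)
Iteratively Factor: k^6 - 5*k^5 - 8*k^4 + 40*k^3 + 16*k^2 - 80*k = (k - 2)*(k^5 - 3*k^4 - 14*k^3 + 12*k^2 + 40*k) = (k - 2)*(k + 2)*(k^4 - 5*k^3 - 4*k^2 + 20*k) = (k - 5)*(k - 2)*(k + 2)*(k^3 - 4*k) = (k - 5)*(k - 2)*(k + 2)^2*(k^2 - 2*k) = k*(k - 5)*(k - 2)*(k + 2)^2*(k - 2)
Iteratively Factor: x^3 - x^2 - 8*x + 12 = (x - 2)*(x^2 + x - 6) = (x - 2)*(x + 3)*(x - 2)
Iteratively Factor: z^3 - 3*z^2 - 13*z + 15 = (z + 3)*(z^2 - 6*z + 5) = (z - 5)*(z + 3)*(z - 1)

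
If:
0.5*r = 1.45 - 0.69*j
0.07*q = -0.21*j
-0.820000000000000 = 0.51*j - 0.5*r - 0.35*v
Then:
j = 0.291666666666667*v + 0.525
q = -0.875*v - 1.575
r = 2.1755 - 0.4025*v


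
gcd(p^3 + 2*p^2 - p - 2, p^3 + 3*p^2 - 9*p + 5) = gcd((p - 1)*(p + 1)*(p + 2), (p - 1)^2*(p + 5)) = p - 1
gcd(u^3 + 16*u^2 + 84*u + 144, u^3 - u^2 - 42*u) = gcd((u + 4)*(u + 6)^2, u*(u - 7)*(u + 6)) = u + 6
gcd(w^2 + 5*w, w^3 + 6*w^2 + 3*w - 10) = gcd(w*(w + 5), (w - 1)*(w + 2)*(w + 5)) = w + 5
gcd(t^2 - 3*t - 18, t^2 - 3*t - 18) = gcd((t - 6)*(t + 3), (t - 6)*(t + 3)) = t^2 - 3*t - 18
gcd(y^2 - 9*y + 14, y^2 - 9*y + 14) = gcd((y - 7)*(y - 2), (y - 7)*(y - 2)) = y^2 - 9*y + 14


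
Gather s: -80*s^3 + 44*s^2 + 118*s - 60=-80*s^3 + 44*s^2 + 118*s - 60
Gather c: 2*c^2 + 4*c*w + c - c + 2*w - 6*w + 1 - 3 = 2*c^2 + 4*c*w - 4*w - 2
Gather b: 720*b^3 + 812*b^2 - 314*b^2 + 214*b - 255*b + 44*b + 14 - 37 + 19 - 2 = 720*b^3 + 498*b^2 + 3*b - 6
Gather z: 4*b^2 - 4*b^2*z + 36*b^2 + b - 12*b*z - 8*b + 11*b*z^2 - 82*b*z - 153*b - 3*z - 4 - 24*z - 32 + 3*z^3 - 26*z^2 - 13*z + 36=40*b^2 - 160*b + 3*z^3 + z^2*(11*b - 26) + z*(-4*b^2 - 94*b - 40)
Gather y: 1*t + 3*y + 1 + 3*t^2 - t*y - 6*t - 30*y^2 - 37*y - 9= 3*t^2 - 5*t - 30*y^2 + y*(-t - 34) - 8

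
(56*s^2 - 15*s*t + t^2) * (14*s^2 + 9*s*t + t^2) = 784*s^4 + 294*s^3*t - 65*s^2*t^2 - 6*s*t^3 + t^4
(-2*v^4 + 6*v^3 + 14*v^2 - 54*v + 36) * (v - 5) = -2*v^5 + 16*v^4 - 16*v^3 - 124*v^2 + 306*v - 180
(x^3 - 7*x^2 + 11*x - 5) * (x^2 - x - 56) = x^5 - 8*x^4 - 38*x^3 + 376*x^2 - 611*x + 280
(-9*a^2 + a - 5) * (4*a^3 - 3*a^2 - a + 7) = -36*a^5 + 31*a^4 - 14*a^3 - 49*a^2 + 12*a - 35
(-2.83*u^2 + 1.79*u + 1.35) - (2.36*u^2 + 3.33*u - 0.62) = -5.19*u^2 - 1.54*u + 1.97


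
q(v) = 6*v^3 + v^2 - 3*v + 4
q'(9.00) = 1473.00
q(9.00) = 4432.00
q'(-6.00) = 633.00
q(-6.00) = -1238.00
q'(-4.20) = 306.12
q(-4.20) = -410.29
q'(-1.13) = 17.72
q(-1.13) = 0.01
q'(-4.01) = 278.42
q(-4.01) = -354.78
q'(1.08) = 20.16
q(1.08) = 9.48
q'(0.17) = -2.14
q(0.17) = 3.55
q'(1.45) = 37.74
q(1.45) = 20.04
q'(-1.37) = 28.04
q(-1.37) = -5.44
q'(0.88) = 12.70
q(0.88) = 6.22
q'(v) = 18*v^2 + 2*v - 3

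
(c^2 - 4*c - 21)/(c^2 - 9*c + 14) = (c + 3)/(c - 2)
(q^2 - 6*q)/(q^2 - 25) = q*(q - 6)/(q^2 - 25)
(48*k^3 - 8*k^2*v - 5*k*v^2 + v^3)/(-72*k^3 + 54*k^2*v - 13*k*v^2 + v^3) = (-12*k^2 - k*v + v^2)/(18*k^2 - 9*k*v + v^2)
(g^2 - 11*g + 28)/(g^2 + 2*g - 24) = (g - 7)/(g + 6)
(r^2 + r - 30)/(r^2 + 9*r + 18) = (r - 5)/(r + 3)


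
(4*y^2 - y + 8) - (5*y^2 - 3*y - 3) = -y^2 + 2*y + 11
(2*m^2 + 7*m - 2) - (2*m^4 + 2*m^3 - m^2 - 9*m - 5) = -2*m^4 - 2*m^3 + 3*m^2 + 16*m + 3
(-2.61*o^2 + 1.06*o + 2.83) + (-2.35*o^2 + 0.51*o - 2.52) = -4.96*o^2 + 1.57*o + 0.31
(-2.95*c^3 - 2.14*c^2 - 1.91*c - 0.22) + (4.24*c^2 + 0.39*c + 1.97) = -2.95*c^3 + 2.1*c^2 - 1.52*c + 1.75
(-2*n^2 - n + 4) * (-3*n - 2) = 6*n^3 + 7*n^2 - 10*n - 8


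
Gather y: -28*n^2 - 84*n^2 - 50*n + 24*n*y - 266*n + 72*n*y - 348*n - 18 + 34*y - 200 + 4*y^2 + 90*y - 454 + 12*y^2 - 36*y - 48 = -112*n^2 - 664*n + 16*y^2 + y*(96*n + 88) - 720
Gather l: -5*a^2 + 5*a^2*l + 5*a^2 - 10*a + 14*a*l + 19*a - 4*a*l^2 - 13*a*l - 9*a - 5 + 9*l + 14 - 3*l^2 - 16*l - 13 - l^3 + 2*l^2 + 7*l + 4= -l^3 + l^2*(-4*a - 1) + l*(5*a^2 + a)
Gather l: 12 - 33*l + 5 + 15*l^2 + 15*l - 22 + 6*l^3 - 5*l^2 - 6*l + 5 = 6*l^3 + 10*l^2 - 24*l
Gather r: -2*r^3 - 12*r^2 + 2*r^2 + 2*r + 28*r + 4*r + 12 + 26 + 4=-2*r^3 - 10*r^2 + 34*r + 42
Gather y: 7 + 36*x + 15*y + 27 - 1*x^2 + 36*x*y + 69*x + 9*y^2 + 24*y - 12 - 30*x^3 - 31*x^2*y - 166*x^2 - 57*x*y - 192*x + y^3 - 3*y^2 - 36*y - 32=-30*x^3 - 167*x^2 - 87*x + y^3 + 6*y^2 + y*(-31*x^2 - 21*x + 3) - 10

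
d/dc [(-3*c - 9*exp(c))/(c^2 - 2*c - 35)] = 3*(2*(c - 1)*(c + 3*exp(c)) + (3*exp(c) + 1)*(-c^2 + 2*c + 35))/(-c^2 + 2*c + 35)^2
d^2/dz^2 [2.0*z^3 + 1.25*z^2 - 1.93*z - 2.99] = 12.0*z + 2.5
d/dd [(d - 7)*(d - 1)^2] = 3*(d - 5)*(d - 1)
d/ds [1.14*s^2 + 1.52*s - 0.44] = 2.28*s + 1.52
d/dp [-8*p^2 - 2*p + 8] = -16*p - 2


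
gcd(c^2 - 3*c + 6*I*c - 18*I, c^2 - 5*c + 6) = c - 3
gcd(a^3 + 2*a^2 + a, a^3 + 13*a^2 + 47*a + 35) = a + 1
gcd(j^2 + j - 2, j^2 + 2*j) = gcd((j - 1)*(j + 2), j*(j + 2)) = j + 2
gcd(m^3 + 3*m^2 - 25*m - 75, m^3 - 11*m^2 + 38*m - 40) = m - 5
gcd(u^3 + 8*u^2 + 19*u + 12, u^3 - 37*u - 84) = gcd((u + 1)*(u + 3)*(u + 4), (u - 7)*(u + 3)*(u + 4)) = u^2 + 7*u + 12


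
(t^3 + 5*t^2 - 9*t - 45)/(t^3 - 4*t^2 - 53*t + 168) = (t^2 + 8*t + 15)/(t^2 - t - 56)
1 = 1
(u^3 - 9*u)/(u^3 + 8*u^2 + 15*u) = (u - 3)/(u + 5)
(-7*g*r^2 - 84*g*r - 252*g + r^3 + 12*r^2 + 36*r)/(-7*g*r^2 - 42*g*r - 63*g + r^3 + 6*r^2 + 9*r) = (r^2 + 12*r + 36)/(r^2 + 6*r + 9)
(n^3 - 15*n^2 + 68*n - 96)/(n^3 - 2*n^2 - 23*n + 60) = (n - 8)/(n + 5)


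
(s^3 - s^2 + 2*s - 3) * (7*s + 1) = 7*s^4 - 6*s^3 + 13*s^2 - 19*s - 3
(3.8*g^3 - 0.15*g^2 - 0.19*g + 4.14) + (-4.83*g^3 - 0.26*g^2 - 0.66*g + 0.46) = -1.03*g^3 - 0.41*g^2 - 0.85*g + 4.6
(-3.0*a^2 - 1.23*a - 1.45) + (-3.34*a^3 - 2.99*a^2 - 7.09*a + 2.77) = -3.34*a^3 - 5.99*a^2 - 8.32*a + 1.32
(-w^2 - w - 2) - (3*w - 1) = -w^2 - 4*w - 1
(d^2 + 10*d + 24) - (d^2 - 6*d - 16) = 16*d + 40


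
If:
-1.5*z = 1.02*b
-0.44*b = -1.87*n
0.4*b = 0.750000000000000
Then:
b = 1.88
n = 0.44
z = -1.28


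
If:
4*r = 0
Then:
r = 0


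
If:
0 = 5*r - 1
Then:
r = 1/5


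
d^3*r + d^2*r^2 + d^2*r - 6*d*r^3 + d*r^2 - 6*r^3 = (d - 2*r)*(d + 3*r)*(d*r + r)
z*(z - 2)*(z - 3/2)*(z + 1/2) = z^4 - 3*z^3 + 5*z^2/4 + 3*z/2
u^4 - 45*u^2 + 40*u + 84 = (u - 6)*(u - 2)*(u + 1)*(u + 7)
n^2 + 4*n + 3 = (n + 1)*(n + 3)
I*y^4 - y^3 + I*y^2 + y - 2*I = (y - 1)*(y - I)*(y + 2*I)*(I*y + I)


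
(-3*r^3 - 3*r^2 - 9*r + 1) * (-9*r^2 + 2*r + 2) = 27*r^5 + 21*r^4 + 69*r^3 - 33*r^2 - 16*r + 2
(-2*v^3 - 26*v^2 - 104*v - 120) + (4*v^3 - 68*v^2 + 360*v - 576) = 2*v^3 - 94*v^2 + 256*v - 696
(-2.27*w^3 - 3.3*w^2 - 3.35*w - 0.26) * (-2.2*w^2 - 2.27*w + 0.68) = 4.994*w^5 + 12.4129*w^4 + 13.3174*w^3 + 5.9325*w^2 - 1.6878*w - 0.1768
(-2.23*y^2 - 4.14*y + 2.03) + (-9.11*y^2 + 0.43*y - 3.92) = -11.34*y^2 - 3.71*y - 1.89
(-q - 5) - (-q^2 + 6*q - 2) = q^2 - 7*q - 3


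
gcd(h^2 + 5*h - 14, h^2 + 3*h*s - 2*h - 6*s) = h - 2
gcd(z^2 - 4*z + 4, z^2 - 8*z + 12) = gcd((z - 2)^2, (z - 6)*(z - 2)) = z - 2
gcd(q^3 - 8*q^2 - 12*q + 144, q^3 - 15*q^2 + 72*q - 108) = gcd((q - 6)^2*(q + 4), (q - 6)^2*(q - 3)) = q^2 - 12*q + 36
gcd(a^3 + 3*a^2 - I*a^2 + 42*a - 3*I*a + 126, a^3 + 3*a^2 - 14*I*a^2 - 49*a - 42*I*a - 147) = a^2 + a*(3 - 7*I) - 21*I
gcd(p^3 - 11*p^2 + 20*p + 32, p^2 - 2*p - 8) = p - 4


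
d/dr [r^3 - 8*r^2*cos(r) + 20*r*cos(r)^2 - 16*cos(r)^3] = 8*r^2*sin(r) + 3*r^2 - 20*r*sin(2*r) - 16*r*cos(r) + 48*sin(r)*cos(r)^2 + 20*cos(r)^2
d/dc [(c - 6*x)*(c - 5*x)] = 2*c - 11*x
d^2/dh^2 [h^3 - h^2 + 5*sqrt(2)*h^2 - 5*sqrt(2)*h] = 6*h - 2 + 10*sqrt(2)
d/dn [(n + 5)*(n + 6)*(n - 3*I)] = 3*n^2 + n*(22 - 6*I) + 30 - 33*I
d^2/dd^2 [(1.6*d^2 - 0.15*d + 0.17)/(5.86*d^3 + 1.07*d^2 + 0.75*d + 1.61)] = (109.88672*d^6 - 30.90564*d^5 + 22.217604*d^4 - 195.873066*d^3 + 6.095058*d^2 - 7.254312*d + 8.262502)/(201.230056*d^9 + 110.230116*d^8 + 97.391442*d^7 + 195.301211*d^6 + 73.034907*d^5 + 49.791192*d^4 + 53.743143*d^3 + 11.037516*d^2 + 5.832225*d + 4.173281)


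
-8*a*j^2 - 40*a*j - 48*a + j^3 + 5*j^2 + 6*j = (-8*a + j)*(j + 2)*(j + 3)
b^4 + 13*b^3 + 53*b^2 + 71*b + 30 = (b + 1)^2*(b + 5)*(b + 6)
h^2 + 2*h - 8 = (h - 2)*(h + 4)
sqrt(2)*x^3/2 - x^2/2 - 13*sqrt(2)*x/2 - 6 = (x - 3*sqrt(2))*(x + 2*sqrt(2))*(sqrt(2)*x/2 + 1/2)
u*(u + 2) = u^2 + 2*u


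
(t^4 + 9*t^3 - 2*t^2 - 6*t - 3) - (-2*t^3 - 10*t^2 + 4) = t^4 + 11*t^3 + 8*t^2 - 6*t - 7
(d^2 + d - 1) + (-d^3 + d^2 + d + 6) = -d^3 + 2*d^2 + 2*d + 5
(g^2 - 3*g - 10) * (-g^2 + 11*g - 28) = -g^4 + 14*g^3 - 51*g^2 - 26*g + 280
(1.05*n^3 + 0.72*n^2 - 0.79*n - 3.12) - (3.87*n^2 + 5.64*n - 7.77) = 1.05*n^3 - 3.15*n^2 - 6.43*n + 4.65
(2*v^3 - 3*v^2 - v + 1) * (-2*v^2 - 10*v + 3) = -4*v^5 - 14*v^4 + 38*v^3 - v^2 - 13*v + 3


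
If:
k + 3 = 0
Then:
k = -3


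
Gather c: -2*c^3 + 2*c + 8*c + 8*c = -2*c^3 + 18*c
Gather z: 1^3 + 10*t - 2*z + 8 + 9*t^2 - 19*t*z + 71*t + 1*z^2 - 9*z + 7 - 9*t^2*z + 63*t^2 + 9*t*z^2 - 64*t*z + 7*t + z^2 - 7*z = 72*t^2 + 88*t + z^2*(9*t + 2) + z*(-9*t^2 - 83*t - 18) + 16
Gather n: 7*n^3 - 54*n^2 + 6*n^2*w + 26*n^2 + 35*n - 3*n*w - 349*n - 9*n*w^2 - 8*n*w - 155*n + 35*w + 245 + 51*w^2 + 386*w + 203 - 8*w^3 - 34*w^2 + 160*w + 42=7*n^3 + n^2*(6*w - 28) + n*(-9*w^2 - 11*w - 469) - 8*w^3 + 17*w^2 + 581*w + 490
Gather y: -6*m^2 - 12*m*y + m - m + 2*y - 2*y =-6*m^2 - 12*m*y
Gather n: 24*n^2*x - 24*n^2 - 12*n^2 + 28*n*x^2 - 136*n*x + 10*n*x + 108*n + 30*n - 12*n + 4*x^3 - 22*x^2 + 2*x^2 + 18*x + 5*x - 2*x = n^2*(24*x - 36) + n*(28*x^2 - 126*x + 126) + 4*x^3 - 20*x^2 + 21*x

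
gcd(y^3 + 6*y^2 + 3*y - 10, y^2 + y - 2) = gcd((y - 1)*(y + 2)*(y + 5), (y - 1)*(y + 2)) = y^2 + y - 2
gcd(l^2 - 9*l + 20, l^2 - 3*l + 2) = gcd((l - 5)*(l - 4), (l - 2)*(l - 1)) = 1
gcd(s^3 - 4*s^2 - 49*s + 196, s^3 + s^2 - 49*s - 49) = s^2 - 49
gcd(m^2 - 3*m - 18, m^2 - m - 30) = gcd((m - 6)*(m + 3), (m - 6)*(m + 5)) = m - 6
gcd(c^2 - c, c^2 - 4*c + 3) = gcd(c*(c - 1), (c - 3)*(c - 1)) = c - 1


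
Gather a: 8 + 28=36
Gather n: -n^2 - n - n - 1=-n^2 - 2*n - 1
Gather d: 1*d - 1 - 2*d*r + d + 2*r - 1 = d*(2 - 2*r) + 2*r - 2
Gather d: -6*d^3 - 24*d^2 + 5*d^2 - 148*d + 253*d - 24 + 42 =-6*d^3 - 19*d^2 + 105*d + 18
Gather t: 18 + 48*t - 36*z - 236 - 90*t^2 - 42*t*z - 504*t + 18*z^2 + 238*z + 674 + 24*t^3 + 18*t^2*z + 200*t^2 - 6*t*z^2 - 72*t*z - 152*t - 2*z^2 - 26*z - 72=24*t^3 + t^2*(18*z + 110) + t*(-6*z^2 - 114*z - 608) + 16*z^2 + 176*z + 384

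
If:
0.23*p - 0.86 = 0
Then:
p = 3.74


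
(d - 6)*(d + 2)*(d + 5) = d^3 + d^2 - 32*d - 60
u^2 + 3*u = u*(u + 3)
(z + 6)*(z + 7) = z^2 + 13*z + 42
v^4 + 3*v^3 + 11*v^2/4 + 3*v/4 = v*(v + 1/2)*(v + 1)*(v + 3/2)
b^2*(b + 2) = b^3 + 2*b^2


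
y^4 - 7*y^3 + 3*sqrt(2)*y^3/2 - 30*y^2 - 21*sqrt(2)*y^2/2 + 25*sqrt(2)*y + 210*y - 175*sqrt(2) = (y - 7)*(y - 5*sqrt(2)/2)*(y - sqrt(2))*(y + 5*sqrt(2))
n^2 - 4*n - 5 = (n - 5)*(n + 1)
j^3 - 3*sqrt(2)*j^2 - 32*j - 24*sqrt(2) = (j - 6*sqrt(2))*(j + sqrt(2))*(j + 2*sqrt(2))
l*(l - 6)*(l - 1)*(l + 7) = l^4 - 43*l^2 + 42*l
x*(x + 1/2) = x^2 + x/2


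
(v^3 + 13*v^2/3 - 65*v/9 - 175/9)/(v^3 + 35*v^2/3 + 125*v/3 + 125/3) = (v - 7/3)/(v + 5)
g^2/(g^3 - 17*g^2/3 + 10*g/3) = 3*g/(3*g^2 - 17*g + 10)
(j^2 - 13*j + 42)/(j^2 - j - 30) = (j - 7)/(j + 5)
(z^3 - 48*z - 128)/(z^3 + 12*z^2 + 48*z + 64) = (z - 8)/(z + 4)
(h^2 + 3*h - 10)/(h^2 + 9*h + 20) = (h - 2)/(h + 4)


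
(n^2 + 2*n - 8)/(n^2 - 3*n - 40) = (-n^2 - 2*n + 8)/(-n^2 + 3*n + 40)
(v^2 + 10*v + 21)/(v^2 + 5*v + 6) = (v + 7)/(v + 2)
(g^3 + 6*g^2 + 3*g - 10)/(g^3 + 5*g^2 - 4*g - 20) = (g - 1)/(g - 2)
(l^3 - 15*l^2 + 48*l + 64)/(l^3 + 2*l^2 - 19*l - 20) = (l^2 - 16*l + 64)/(l^2 + l - 20)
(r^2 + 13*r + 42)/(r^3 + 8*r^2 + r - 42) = (r + 6)/(r^2 + r - 6)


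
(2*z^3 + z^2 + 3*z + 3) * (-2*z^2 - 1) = -4*z^5 - 2*z^4 - 8*z^3 - 7*z^2 - 3*z - 3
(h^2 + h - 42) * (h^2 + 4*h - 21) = h^4 + 5*h^3 - 59*h^2 - 189*h + 882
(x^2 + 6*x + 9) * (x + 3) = x^3 + 9*x^2 + 27*x + 27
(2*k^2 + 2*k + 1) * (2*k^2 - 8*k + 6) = 4*k^4 - 12*k^3 - 2*k^2 + 4*k + 6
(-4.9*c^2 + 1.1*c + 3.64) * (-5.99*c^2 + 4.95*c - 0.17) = 29.351*c^4 - 30.844*c^3 - 15.5256*c^2 + 17.831*c - 0.6188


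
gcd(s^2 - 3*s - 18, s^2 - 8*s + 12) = s - 6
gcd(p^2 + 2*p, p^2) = p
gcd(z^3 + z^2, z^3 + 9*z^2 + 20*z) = z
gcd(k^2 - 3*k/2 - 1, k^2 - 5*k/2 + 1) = k - 2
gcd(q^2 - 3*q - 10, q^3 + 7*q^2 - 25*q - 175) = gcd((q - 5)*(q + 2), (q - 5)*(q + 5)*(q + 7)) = q - 5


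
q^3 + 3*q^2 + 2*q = q*(q + 1)*(q + 2)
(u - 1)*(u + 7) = u^2 + 6*u - 7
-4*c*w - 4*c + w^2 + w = (-4*c + w)*(w + 1)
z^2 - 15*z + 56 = (z - 8)*(z - 7)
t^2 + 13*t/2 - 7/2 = (t - 1/2)*(t + 7)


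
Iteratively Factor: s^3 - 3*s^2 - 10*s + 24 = (s - 2)*(s^2 - s - 12) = (s - 4)*(s - 2)*(s + 3)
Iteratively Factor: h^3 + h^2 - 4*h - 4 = (h + 2)*(h^2 - h - 2) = (h - 2)*(h + 2)*(h + 1)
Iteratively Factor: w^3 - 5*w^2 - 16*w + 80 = (w + 4)*(w^2 - 9*w + 20) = (w - 5)*(w + 4)*(w - 4)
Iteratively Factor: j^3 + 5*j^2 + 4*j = (j + 4)*(j^2 + j) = j*(j + 4)*(j + 1)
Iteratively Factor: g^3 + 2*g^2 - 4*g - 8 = (g - 2)*(g^2 + 4*g + 4) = (g - 2)*(g + 2)*(g + 2)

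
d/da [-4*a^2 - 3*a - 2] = -8*a - 3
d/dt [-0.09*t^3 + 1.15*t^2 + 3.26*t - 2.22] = -0.27*t^2 + 2.3*t + 3.26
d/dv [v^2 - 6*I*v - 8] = 2*v - 6*I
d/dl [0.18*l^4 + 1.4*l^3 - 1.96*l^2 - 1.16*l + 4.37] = 0.72*l^3 + 4.2*l^2 - 3.92*l - 1.16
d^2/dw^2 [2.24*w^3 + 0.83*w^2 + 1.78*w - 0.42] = 13.44*w + 1.66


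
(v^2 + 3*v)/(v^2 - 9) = v/(v - 3)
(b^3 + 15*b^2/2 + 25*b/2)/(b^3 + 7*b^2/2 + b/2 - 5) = b*(b + 5)/(b^2 + b - 2)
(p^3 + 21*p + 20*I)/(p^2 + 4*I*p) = p - 4*I + 5/p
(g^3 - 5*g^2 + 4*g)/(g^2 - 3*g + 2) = g*(g - 4)/(g - 2)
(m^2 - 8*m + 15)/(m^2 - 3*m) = (m - 5)/m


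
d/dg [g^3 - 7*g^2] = g*(3*g - 14)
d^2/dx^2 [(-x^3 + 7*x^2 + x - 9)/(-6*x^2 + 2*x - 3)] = 2*(-134*x^3 + 1332*x^2 - 243*x - 195)/(216*x^6 - 216*x^5 + 396*x^4 - 224*x^3 + 198*x^2 - 54*x + 27)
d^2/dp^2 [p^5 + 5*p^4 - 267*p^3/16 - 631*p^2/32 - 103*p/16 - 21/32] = 20*p^3 + 60*p^2 - 801*p/8 - 631/16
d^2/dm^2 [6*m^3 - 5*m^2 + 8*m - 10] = 36*m - 10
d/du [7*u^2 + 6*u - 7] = 14*u + 6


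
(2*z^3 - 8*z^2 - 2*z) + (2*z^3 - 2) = 4*z^3 - 8*z^2 - 2*z - 2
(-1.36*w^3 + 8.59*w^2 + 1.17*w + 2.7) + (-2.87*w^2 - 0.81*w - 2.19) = -1.36*w^3 + 5.72*w^2 + 0.36*w + 0.51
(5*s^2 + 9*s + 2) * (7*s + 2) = 35*s^3 + 73*s^2 + 32*s + 4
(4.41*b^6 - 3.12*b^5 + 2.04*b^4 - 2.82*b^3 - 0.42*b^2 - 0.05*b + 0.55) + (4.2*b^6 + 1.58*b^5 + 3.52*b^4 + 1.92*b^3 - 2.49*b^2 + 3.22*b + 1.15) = 8.61*b^6 - 1.54*b^5 + 5.56*b^4 - 0.9*b^3 - 2.91*b^2 + 3.17*b + 1.7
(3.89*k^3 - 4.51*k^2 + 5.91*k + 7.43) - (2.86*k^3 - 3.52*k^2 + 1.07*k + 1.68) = 1.03*k^3 - 0.99*k^2 + 4.84*k + 5.75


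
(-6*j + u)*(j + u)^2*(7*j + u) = -42*j^4 - 83*j^3*u - 39*j^2*u^2 + 3*j*u^3 + u^4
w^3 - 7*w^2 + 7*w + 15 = (w - 5)*(w - 3)*(w + 1)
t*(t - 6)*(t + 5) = t^3 - t^2 - 30*t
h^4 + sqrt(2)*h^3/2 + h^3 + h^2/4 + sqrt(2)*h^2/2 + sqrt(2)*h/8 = h*(h + 1/2)^2*(h + sqrt(2)/2)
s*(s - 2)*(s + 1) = s^3 - s^2 - 2*s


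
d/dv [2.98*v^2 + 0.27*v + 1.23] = 5.96*v + 0.27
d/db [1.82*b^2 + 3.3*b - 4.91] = 3.64*b + 3.3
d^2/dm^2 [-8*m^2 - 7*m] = -16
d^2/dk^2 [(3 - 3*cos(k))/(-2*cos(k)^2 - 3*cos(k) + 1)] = 3*(-36*sin(k)^4*cos(k) + 22*sin(k)^4 - 34*sin(k)^2 - 19*cos(k)/2 - 9*cos(3*k)/2 + 2*cos(5*k) - 4)/(-2*sin(k)^2 + 3*cos(k) + 1)^3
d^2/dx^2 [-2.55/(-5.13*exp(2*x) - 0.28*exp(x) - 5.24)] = (2.55*(10.26*exp(x) + 0.28)*(20.52*exp(x) + 0.56)*exp(x) - (52.326*exp(x) + 0.714)*(5.13*exp(2*x) + 0.28*exp(x) + 5.24))*exp(x)/(5.13*exp(2*x) + 0.28*exp(x) + 5.24)^3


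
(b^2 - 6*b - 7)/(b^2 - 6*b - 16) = (-b^2 + 6*b + 7)/(-b^2 + 6*b + 16)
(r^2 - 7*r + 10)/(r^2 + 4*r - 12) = (r - 5)/(r + 6)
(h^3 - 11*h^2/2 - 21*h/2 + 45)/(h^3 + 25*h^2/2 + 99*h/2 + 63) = (2*h^2 - 17*h + 30)/(2*h^2 + 19*h + 42)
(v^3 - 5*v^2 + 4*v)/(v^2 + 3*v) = (v^2 - 5*v + 4)/(v + 3)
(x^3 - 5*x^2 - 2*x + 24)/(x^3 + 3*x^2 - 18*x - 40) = (x - 3)/(x + 5)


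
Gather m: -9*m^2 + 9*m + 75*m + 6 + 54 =-9*m^2 + 84*m + 60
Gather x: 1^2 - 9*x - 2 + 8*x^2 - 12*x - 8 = 8*x^2 - 21*x - 9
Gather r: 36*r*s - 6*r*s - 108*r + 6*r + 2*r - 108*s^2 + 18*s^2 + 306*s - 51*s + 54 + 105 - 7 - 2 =r*(30*s - 100) - 90*s^2 + 255*s + 150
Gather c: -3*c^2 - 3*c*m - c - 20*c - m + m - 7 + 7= -3*c^2 + c*(-3*m - 21)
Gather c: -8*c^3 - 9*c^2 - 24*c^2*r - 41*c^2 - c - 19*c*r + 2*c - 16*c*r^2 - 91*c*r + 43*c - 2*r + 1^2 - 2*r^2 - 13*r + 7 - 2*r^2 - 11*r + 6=-8*c^3 + c^2*(-24*r - 50) + c*(-16*r^2 - 110*r + 44) - 4*r^2 - 26*r + 14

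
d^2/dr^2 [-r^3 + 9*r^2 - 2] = 18 - 6*r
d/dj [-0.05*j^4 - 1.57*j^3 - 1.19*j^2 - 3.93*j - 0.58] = -0.2*j^3 - 4.71*j^2 - 2.38*j - 3.93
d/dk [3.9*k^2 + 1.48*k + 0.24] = 7.8*k + 1.48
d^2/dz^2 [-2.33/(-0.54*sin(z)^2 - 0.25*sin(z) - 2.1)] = (-2.717712*sin(z)^4 - 0.94365*sin(z)^3 + 14.499823*sin(z)^2 + 3.11055*sin(z) - 4.99319)/(0.54*sin(z)^2 + 0.25*sin(z) + 2.1)^3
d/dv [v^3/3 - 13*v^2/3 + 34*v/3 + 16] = v^2 - 26*v/3 + 34/3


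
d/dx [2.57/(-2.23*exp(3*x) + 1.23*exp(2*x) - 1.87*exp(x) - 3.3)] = (17.1933*exp(2*x) - 6.3222*exp(x) + 4.8059)*exp(x)/(2.23*exp(3*x) - 1.23*exp(2*x) + 1.87*exp(x) + 3.3)^2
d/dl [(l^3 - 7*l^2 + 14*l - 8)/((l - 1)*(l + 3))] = (l^2 + 6*l - 26)/(l^2 + 6*l + 9)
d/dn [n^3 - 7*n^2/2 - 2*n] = 3*n^2 - 7*n - 2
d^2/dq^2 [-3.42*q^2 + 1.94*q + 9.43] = -6.84000000000000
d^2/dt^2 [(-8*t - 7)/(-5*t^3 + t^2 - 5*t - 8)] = 2*((8*t + 7)*(15*t^2 - 2*t + 5)^2 + (-120*t^2 + 16*t - (8*t + 7)*(15*t - 1) - 40)*(5*t^3 - t^2 + 5*t + 8))/(5*t^3 - t^2 + 5*t + 8)^3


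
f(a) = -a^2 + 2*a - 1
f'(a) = 2 - 2*a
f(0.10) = -0.81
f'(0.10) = 1.80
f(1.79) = -0.62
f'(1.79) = -1.58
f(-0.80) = -3.24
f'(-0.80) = 3.60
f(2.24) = -1.54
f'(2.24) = -2.48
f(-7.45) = -71.40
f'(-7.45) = 16.90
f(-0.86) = -3.46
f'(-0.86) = 3.72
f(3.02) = -4.08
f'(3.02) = -4.04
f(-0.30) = -1.69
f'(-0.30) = 2.60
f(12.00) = -121.00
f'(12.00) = -22.00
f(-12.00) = -169.00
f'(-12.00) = 26.00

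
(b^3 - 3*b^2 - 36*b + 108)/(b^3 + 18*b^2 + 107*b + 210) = (b^2 - 9*b + 18)/(b^2 + 12*b + 35)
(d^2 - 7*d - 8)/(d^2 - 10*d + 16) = (d + 1)/(d - 2)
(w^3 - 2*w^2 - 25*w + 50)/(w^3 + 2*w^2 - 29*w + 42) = (w^2 - 25)/(w^2 + 4*w - 21)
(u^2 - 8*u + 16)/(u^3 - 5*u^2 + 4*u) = (u - 4)/(u*(u - 1))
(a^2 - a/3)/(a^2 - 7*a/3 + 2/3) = a/(a - 2)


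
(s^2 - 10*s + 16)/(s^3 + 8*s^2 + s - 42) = (s - 8)/(s^2 + 10*s + 21)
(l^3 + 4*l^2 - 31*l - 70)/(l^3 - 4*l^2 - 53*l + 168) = (l^2 - 3*l - 10)/(l^2 - 11*l + 24)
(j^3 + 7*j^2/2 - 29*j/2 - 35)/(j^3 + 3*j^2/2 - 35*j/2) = (j + 2)/j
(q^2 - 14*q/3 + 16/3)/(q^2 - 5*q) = (3*q^2 - 14*q + 16)/(3*q*(q - 5))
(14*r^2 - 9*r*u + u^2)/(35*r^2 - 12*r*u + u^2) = (2*r - u)/(5*r - u)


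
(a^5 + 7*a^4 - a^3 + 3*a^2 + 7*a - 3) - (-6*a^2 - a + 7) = a^5 + 7*a^4 - a^3 + 9*a^2 + 8*a - 10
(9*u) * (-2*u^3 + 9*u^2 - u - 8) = -18*u^4 + 81*u^3 - 9*u^2 - 72*u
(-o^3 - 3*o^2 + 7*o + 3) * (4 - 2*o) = 2*o^4 + 2*o^3 - 26*o^2 + 22*o + 12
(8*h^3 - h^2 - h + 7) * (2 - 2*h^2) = -16*h^5 + 2*h^4 + 18*h^3 - 16*h^2 - 2*h + 14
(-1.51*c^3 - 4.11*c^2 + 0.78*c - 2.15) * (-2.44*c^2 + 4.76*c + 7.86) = 3.6844*c^5 + 2.8408*c^4 - 33.3354*c^3 - 23.3458*c^2 - 4.1032*c - 16.899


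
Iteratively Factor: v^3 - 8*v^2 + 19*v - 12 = (v - 1)*(v^2 - 7*v + 12) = (v - 3)*(v - 1)*(v - 4)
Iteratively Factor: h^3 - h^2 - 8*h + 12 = (h + 3)*(h^2 - 4*h + 4) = (h - 2)*(h + 3)*(h - 2)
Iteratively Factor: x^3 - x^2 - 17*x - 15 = (x + 1)*(x^2 - 2*x - 15) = (x + 1)*(x + 3)*(x - 5)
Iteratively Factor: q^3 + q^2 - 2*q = (q)*(q^2 + q - 2) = q*(q - 1)*(q + 2)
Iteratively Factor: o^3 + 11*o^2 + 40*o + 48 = (o + 3)*(o^2 + 8*o + 16) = (o + 3)*(o + 4)*(o + 4)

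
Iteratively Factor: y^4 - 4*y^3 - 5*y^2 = (y)*(y^3 - 4*y^2 - 5*y) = y*(y + 1)*(y^2 - 5*y) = y^2*(y + 1)*(y - 5)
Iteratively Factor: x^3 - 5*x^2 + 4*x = (x - 1)*(x^2 - 4*x) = (x - 4)*(x - 1)*(x)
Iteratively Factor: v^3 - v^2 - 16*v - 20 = (v + 2)*(v^2 - 3*v - 10) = (v + 2)^2*(v - 5)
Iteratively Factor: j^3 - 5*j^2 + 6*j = (j - 2)*(j^2 - 3*j) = (j - 3)*(j - 2)*(j)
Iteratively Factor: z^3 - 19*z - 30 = (z - 5)*(z^2 + 5*z + 6) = (z - 5)*(z + 2)*(z + 3)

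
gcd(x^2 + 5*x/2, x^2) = x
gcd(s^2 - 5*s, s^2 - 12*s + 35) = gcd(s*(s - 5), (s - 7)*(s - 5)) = s - 5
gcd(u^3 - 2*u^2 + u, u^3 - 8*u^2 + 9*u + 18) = 1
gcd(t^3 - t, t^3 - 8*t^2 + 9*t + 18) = t + 1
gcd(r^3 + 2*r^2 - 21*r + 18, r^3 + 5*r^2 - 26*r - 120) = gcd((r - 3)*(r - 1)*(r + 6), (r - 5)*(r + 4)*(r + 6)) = r + 6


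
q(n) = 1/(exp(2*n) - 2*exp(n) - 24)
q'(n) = (-2*exp(2*n) + 2*exp(n))/(exp(2*n) - 2*exp(n) - 24)^2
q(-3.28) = -0.04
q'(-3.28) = 0.00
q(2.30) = 0.02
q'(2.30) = -0.06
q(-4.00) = -0.04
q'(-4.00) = 0.00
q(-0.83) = -0.04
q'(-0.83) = 0.00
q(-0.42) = -0.04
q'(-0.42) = 0.00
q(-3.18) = -0.04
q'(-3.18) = 0.00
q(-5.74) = -0.04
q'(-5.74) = 0.00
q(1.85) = 0.27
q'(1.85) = -4.91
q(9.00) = 0.00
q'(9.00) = 0.00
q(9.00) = 0.00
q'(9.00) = 0.00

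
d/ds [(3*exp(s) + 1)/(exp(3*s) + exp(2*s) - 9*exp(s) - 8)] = (-(3*exp(s) + 1)*(3*exp(2*s) + 2*exp(s) - 9) + 3*exp(3*s) + 3*exp(2*s) - 27*exp(s) - 24)*exp(s)/(exp(3*s) + exp(2*s) - 9*exp(s) - 8)^2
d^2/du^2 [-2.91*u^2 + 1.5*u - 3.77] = -5.82000000000000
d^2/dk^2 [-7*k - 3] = 0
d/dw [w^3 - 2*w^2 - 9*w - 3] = 3*w^2 - 4*w - 9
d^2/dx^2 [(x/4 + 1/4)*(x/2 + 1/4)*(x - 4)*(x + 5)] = 3*x^2/2 + 15*x/8 - 9/2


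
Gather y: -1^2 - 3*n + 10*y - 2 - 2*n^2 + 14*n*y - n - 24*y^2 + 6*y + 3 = -2*n^2 - 4*n - 24*y^2 + y*(14*n + 16)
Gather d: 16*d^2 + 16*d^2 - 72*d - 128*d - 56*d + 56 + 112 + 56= 32*d^2 - 256*d + 224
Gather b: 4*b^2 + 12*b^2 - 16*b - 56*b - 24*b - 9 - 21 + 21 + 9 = 16*b^2 - 96*b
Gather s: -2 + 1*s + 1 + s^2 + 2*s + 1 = s^2 + 3*s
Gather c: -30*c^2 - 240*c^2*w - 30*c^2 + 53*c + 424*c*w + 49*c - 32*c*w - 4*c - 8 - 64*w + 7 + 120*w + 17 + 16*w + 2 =c^2*(-240*w - 60) + c*(392*w + 98) + 72*w + 18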